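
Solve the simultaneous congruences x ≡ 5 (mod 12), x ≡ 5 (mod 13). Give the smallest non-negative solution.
x ≡ 5 (mod 156); the representative in [0, 156) is 5

The moduli 12, 13 are pairwise coprime, so by the CRT there is a unique solution mod 12·13 = 156.
Solve by successive substitution. Start with x ≡ 5 (mod 12).
  Combine with x ≡ 5 (mod 13): write x = 5 + 12·t and require 5 + 12·t ≡ 5 (mod 13), i.e. 12·t ≡ 5 − 5 ≡ 0 (mod 13). Since 12^(−1) ≡ 12 (mod 13), t ≡ 12·0 ≡ 0 (mod 13). So x ≡ 5 + 12·0 = 5 (mod 156).
Unique solution in [0, 156): x = 5.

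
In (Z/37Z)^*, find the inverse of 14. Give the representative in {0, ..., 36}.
14^(−1) ≡ 8 (mod 37)

Apply the extended Euclidean algorithm to (37, 14), tracking rows (r, s, t) with s·37 + t·14 = r. Each division r_prev = q·r_cur + r_new produces the new row as (previous row) − q·(current row):
  row A: (37, 1, 0)   [1·37 + 0·14 = 37]
  row B: (14, 0, 1)   [0·37 + 1·14 = 14]
  37 = 2·14 + 9   → row C = row A − 2·row B = (9, 1, −2)   [check: 1·37 − 2·14 = 9]
  14 = 1·9 + 5   → row D = row B − 1·row C = (5, −1, 3)   [check: −1·37 + 3·14 = 5]
  9 = 1·5 + 4   → row E = row C − 1·row D = (4, 2, −5)   [check: 2·37 − 5·14 = 4]
  5 = 1·4 + 1   → row F = row D − 1·row E = (1, −3, 8)   [check: −3·37 + 8·14 = 1]
  4 = 4·1 + 0   → remainder 0, stop. gcd = 1 (last nonzero row F).
The gcd is 1, so 14 is invertible mod 37. The last nonzero row gives −3·37 + 8·14 = 1, so t = 8. So 14^(−1) ≡ 8 (mod 37). Verify: 14 · 8 = 112 ≡ 1 (mod 37). ✓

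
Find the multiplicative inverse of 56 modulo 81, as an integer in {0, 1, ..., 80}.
Apply the extended Euclidean algorithm to (81, 56), tracking rows (r, s, t) with s·81 + t·56 = r. Each division r_prev = q·r_cur + r_new produces the new row as (previous row) − q·(current row):
  row A: (81, 1, 0)   [1·81 + 0·56 = 81]
  row B: (56, 0, 1)   [0·81 + 1·56 = 56]
  81 = 1·56 + 25   → row C = row A − 1·row B = (25, 1, −1)   [check: 1·81 − 1·56 = 25]
  56 = 2·25 + 6   → row D = row B − 2·row C = (6, −2, 3)   [check: −2·81 + 3·56 = 6]
  25 = 4·6 + 1   → row E = row C − 4·row D = (1, 9, −13)   [check: 9·81 − 13·56 = 1]
  6 = 6·1 + 0   → remainder 0, stop. gcd = 1 (last nonzero row E).
The gcd is 1, so 56 is invertible mod 81. The last nonzero row gives 9·81 − 13·56 = 1, so t = −13. So 56^(−1) ≡ −13 ≡ 68 (mod 81). Verify: 56 · 68 = 3808 ≡ 1 (mod 81). ✓

Final answer: 56^(−1) ≡ 68 (mod 81)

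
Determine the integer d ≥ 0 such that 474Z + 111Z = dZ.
(474, 111) = (3); d = 3

In the PID Z, (a, b) is generated by gcd(a, b). Compute gcd(474, 111) with the extended Euclidean algorithm, tracking rows (r, s, t) with s·474 + t·111 = r:
  row A: (474, 1, 0)   [1·474 + 0·111 = 474]
  row B: (111, 0, 1)   [0·474 + 1·111 = 111]
  474 = 4·111 + 30   → row C = row A − 4·row B = (30, 1, −4)   [check: 1·474 − 4·111 = 30]
  111 = 3·30 + 21   → row D = row B − 3·row C = (21, −3, 13)   [check: −3·474 + 13·111 = 21]
  30 = 1·21 + 9   → row E = row C − 1·row D = (9, 4, −17)   [check: 4·474 − 17·111 = 9]
  21 = 2·9 + 3   → row F = row D − 2·row E = (3, −11, 47)   [check: −11·474 + 47·111 = 3]
  9 = 3·3 + 0   → remainder 0, stop. gcd = 3 (last nonzero row F).
So gcd(474, 111) = 3, with Bézout identity −11·474 + 47·111 = 3. Containment (⊇): the Bézout identity exhibits 3 as an element of (474, 111), giving (3) ⊆ (474, 111). Containment (⊆): since 3 | 474 and 3 | 111 (474 = 3·158, 111 = 3·37), every Z-linear combination of 474 and 111 is divisible by 3, so (474, 111) ⊆ (3). Therefore (474, 111) = (3), d = 3.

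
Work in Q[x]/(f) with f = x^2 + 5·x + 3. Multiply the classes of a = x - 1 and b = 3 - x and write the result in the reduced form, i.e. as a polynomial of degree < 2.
a · b ≡ 9·x (mod f(x))

First multiply in Q[x] without reducing: a · b = -x^2 + 4·x - 3. Now divide by f(x) = x^2 + 5·x + 3, eliminating the leading term at each step:
  leading term -x^2: subtract (-1)·f(x) = -x^2 - 5·x - 3, leaving 9·x
The degree is now < 2, so this is the remainder. Hence a · b ≡ 9·x in Q[x]/(f).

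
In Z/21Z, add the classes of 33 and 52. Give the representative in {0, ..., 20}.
Reduce the summands first: 33 ≡ 12, 52 ≡ 10 (mod 21), so 33 + 52 ≡ 12 + 10 (mod 21). 12 + 10 = 22; 22 = 1·21 + 1, so (33 + 52) mod 21 = 1.

Final answer: 1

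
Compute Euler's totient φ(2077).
φ is multiplicative, with φ(p^e) = p^e − p^(e−1). Factorise 2077 = 31 · 67. Then
  φ(2077) = (31 − 1) · (67 − 1) = 30 · 66 = 1980.

Final answer: φ(2077) = 1980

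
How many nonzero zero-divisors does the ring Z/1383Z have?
Z/1383Z has 462 nonzero zero-divisors

In Z/1383Z each nonzero element is either a unit (gcd with 1383 is 1) or a zero-divisor (gcd > 1). The number of units is φ(1383): factorise 1383 = 3 · 461, so φ(1383) = (3 − 1) · (461 − 1) = 2 · 460 = 920. The nonzero elements number 1383 − 1 = 1382. Hence the nonzero zero-divisors number 1382 − 920 = 462.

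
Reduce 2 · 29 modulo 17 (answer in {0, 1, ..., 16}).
Reduce the factors first: 29 ≡ 12 (mod 17), so 2 · 29 ≡ 2 · 12 (mod 17). 2 · 12 = 24. Dividing by 17: 24 = 1·17 + 7. So (2 · 29) mod 17 = 7.

Final answer: 7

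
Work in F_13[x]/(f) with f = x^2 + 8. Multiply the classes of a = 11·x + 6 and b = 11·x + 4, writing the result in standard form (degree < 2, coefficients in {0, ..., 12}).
a · b ≡ 6·x + 5 (mod f(x))

Multiply as integer polynomials: a · b = 121·x^2 + 110·x + 24. Reducing coefficients mod 13: a · b ≡ 4·x^2 + 6·x + 11. Now divide by f(x) = x^2 + 8 in F_13[x], eliminating the leading term at each step:
  leading term 4·x^2: subtract (4)·f(x) = 4·x^2 + 6, leaving 6·x + 5 (coefficients mod 13)
The degree is now < 2, so this is the remainder. Hence a · b ≡ 6·x + 5 in F_13[x]/(f).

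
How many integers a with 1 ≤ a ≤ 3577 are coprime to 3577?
3024

The number of a ∈ {1, ..., 3577} with gcd(a, 3577) = 1 is by definition Euler's totient φ(3577). φ is multiplicative, with φ(p^e) = p^e − p^(e−1). Factorise 3577 = 7^2 · 73. Then
  φ(3577) = (7^2 − 7^1) · (73 − 1) = 42 · 72 = 3024.
So there are 3024 such integers.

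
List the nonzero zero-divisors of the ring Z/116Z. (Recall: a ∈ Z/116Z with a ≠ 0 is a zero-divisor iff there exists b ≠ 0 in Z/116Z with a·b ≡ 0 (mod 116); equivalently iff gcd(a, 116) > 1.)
nonzero zero-divisors of Z/116Z = {2, 4, 6, 8, 10, 12, 14, 16, 18, 20, 22, 24, 26, 28, 29, 30, 32, 34, 36, 38, 40, 42, 44, 46, 48, 50, 52, 54, 56, 58, 60, 62, 64, 66, 68, 70, 72, 74, 76, 78, 80, 82, 84, 86, 87, 88, 90, 92, 94, 96, 98, 100, 102, 104, 106, 108, 110, 112, 114}

An element a ∈ Z/116Z (with a ≠ 0) is a zero-divisor iff gcd(a, 116) > 1 (because a is a unit precisely when gcd(a, n) = 1, and in Z/nZ every nonzero, non-unit element is a zero-divisor). Scan a = 1, ..., 115 and keep those with gcd(a, 116) > 1:
  gcd(2, 116) = 2, gcd(4, 116) = 4, gcd(6, 116) = 2, gcd(8, 116) = 4, gcd(10, 116) = 2, gcd(12, 116) = 4, gcd(14, 116) = 2, gcd(16, 116) = 4, gcd(18, 116) = 2, gcd(20, 116) = 4, gcd(22, 116) = 2, gcd(24, 116) = 4, gcd(26, 116) = 2, gcd(28, 116) = 4, gcd(29, 116) = 29, gcd(30, 116) = 2, gcd(32, 116) = 4, gcd(34, 116) = 2, gcd(36, 116) = 4, gcd(38, 116) = 2, gcd(40, 116) = 4, gcd(42, 116) = 2, gcd(44, 116) = 4, gcd(46, 116) = 2, gcd(48, 116) = 4, gcd(50, 116) = 2, gcd(52, 116) = 4, gcd(54, 116) = 2, gcd(56, 116) = 4, gcd(58, 116) = 58, gcd(60, 116) = 4, gcd(62, 116) = 2, gcd(64, 116) = 4, gcd(66, 116) = 2, gcd(68, 116) = 4, gcd(70, 116) = 2, gcd(72, 116) = 4, gcd(74, 116) = 2, gcd(76, 116) = 4, gcd(78, 116) = 2, gcd(80, 116) = 4, gcd(82, 116) = 2, gcd(84, 116) = 4, gcd(86, 116) = 2, gcd(87, 116) = 29, gcd(88, 116) = 4, gcd(90, 116) = 2, gcd(92, 116) = 4, gcd(94, 116) = 2, gcd(96, 116) = 4, gcd(98, 116) = 2, gcd(100, 116) = 4, gcd(102, 116) = 2, gcd(104, 116) = 4, gcd(106, 116) = 2, gcd(108, 116) = 4, gcd(110, 116) = 2, gcd(112, 116) = 4, gcd(114, 116) = 2.
All other a ∈ {1, ..., 115} have gcd(a, 116) = 1 and are units. So the nonzero zero-divisors are exactly the 59 values of a appearing in this scan.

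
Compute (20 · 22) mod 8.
Reduce the factors first: 20 ≡ 4, 22 ≡ 6 (mod 8), so 20 · 22 ≡ 4 · 6 (mod 8). 4 · 6 = 24. Dividing by 8: 24 = 3·8 + 0. So (20 · 22) mod 8 = 0.

Final answer: 0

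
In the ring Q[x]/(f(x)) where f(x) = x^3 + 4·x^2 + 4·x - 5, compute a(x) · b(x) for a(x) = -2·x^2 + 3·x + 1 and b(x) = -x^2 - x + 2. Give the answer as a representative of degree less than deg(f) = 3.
First multiply in Q[x] without reducing: a · b = 2·x^4 - x^3 - 8·x^2 + 5·x + 2. Now divide by f(x) = x^3 + 4·x^2 + 4·x - 5, eliminating the leading term at each step:
  leading term 2·x^4: subtract (2·x)·f(x) = 2·x^4 + 8·x^3 + 8·x^2 - 10·x, leaving -9·x^3 - 16·x^2 + 15·x + 2
  leading term -9·x^3: subtract (-9)·f(x) = -9·x^3 - 36·x^2 - 36·x + 45, leaving 20·x^2 + 51·x - 43
The degree is now < 3, so this is the remainder. Hence a · b ≡ 20·x^2 + 51·x - 43 in Q[x]/(f).

Final answer: a · b ≡ 20·x^2 + 51·x - 43 (mod f(x))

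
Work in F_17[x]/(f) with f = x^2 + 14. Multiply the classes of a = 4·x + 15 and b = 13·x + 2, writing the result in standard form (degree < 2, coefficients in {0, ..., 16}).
a · b ≡ 16·x + 16 (mod f(x))

Multiply as integer polynomials: a · b = 52·x^2 + 203·x + 30. Reducing coefficients mod 17: a · b ≡ x^2 + 16·x + 13. Now divide by f(x) = x^2 + 14 in F_17[x], eliminating the leading term at each step:
  leading term x^2: subtract (1)·f(x) = x^2 + 14, leaving 16·x + 16 (coefficients mod 17)
The degree is now < 2, so this is the remainder. Hence a · b ≡ 16·x + 16 in F_17[x]/(f).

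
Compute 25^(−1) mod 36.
Apply the extended Euclidean algorithm to (36, 25), tracking rows (r, s, t) with s·36 + t·25 = r. Each division r_prev = q·r_cur + r_new produces the new row as (previous row) − q·(current row):
  row A: (36, 1, 0)   [1·36 + 0·25 = 36]
  row B: (25, 0, 1)   [0·36 + 1·25 = 25]
  36 = 1·25 + 11   → row C = row A − 1·row B = (11, 1, −1)   [check: 1·36 − 1·25 = 11]
  25 = 2·11 + 3   → row D = row B − 2·row C = (3, −2, 3)   [check: −2·36 + 3·25 = 3]
  11 = 3·3 + 2   → row E = row C − 3·row D = (2, 7, −10)   [check: 7·36 − 10·25 = 2]
  3 = 1·2 + 1   → row F = row D − 1·row E = (1, −9, 13)   [check: −9·36 + 13·25 = 1]
  2 = 2·1 + 0   → remainder 0, stop. gcd = 1 (last nonzero row F).
The gcd is 1, so 25 is invertible mod 36. The last nonzero row gives −9·36 + 13·25 = 1, so t = 13. So 25^(−1) ≡ 13 (mod 36). Verify: 25 · 13 = 325 ≡ 1 (mod 36). ✓

Final answer: 25^(−1) ≡ 13 (mod 36)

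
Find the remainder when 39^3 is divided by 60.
39

Use repeated squaring. Binary(3) = 11. Walk through the bits of the exponent 3 left-to-right: at each bit after the leading one, square the running value, then multiply by 39 if the bit is 1 (always reducing mod 60):
  bit 1 = 1 (leading): start with 39.
  bit 2 = 1: square 39^2 = 1521 ≡ 21; bit is 1, so multiply 21·39 = 819 ≡ 39 (mod 60).
Final value: 39^3 ≡ 39 (mod 60).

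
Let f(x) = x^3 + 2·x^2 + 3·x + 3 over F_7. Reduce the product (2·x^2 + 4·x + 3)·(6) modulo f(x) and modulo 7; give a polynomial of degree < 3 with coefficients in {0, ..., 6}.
Multiply as integer polynomials: a · b = 12·x^2 + 24·x + 18. Reducing coefficients mod 7: a · b ≡ 5·x^2 + 3·x + 4. This already has degree < 3, so no reduction by f is needed. Hence a · b ≡ 5·x^2 + 3·x + 4 in F_7[x]/(f).

Final answer: a · b ≡ 5·x^2 + 3·x + 4 (mod f(x))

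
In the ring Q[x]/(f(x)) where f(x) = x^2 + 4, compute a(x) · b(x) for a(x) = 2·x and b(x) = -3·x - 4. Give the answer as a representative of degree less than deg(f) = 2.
First multiply in Q[x] without reducing: a · b = -6·x^2 - 8·x. Now divide by f(x) = x^2 + 4, eliminating the leading term at each step:
  leading term -6·x^2: subtract (-6)·f(x) = -6·x^2 - 24, leaving 24 - 8·x
The degree is now < 2, so this is the remainder. Hence a · b ≡ 24 - 8·x in Q[x]/(f).

Final answer: a · b ≡ 24 - 8·x (mod f(x))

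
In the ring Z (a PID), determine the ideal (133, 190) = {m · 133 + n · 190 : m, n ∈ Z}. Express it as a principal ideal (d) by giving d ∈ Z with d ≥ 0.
(133, 190) = (19); d = 19

In the PID Z, (a, b) is generated by gcd(a, b). Compute gcd(190, 133) with the extended Euclidean algorithm, tracking rows (r, s, t) with s·190 + t·133 = r:
  row A: (190, 1, 0)   [1·190 + 0·133 = 190]
  row B: (133, 0, 1)   [0·190 + 1·133 = 133]
  190 = 1·133 + 57   → row C = row A − 1·row B = (57, 1, −1)   [check: 1·190 − 1·133 = 57]
  133 = 2·57 + 19   → row D = row B − 2·row C = (19, −2, 3)   [check: −2·190 + 3·133 = 19]
  57 = 3·19 + 0   → remainder 0, stop. gcd = 19 (last nonzero row D).
So gcd(133, 190) = 19, with Bézout identity −2·190 + 3·133 = 19. Containment (⊇): the Bézout identity exhibits 19 as an element of (133, 190), giving (19) ⊆ (133, 190). Containment (⊆): since 19 | 133 and 19 | 190 (133 = 19·7, 190 = 19·10), every Z-linear combination of 133 and 190 is divisible by 19, so (133, 190) ⊆ (19). Therefore (133, 190) = (19), d = 19.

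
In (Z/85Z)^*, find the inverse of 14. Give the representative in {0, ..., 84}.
14^(−1) ≡ 79 (mod 85)

Apply the extended Euclidean algorithm to (85, 14), tracking rows (r, s, t) with s·85 + t·14 = r. Each division r_prev = q·r_cur + r_new produces the new row as (previous row) − q·(current row):
  row A: (85, 1, 0)   [1·85 + 0·14 = 85]
  row B: (14, 0, 1)   [0·85 + 1·14 = 14]
  85 = 6·14 + 1   → row C = row A − 6·row B = (1, 1, −6)   [check: 1·85 − 6·14 = 1]
  14 = 14·1 + 0   → remainder 0, stop. gcd = 1 (last nonzero row C).
The gcd is 1, so 14 is invertible mod 85. The last nonzero row gives 1·85 − 6·14 = 1, so t = −6. So 14^(−1) ≡ −6 ≡ 79 (mod 85). Verify: 14 · 79 = 1106 ≡ 1 (mod 85). ✓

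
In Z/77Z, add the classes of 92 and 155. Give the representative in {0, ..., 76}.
16

Reduce the summands first: 92 ≡ 15, 155 ≡ 1 (mod 77), so 92 + 155 ≡ 15 + 1 (mod 77). 15 + 1 = 16; 16 = 0·77 + 16, so (92 + 155) mod 77 = 16.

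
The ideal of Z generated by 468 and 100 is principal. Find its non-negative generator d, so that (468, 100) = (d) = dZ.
In the PID Z, (a, b) is generated by gcd(a, b). Compute gcd(468, 100) with the extended Euclidean algorithm, tracking rows (r, s, t) with s·468 + t·100 = r:
  row A: (468, 1, 0)   [1·468 + 0·100 = 468]
  row B: (100, 0, 1)   [0·468 + 1·100 = 100]
  468 = 4·100 + 68   → row C = row A − 4·row B = (68, 1, −4)   [check: 1·468 − 4·100 = 68]
  100 = 1·68 + 32   → row D = row B − 1·row C = (32, −1, 5)   [check: −1·468 + 5·100 = 32]
  68 = 2·32 + 4   → row E = row C − 2·row D = (4, 3, −14)   [check: 3·468 − 14·100 = 4]
  32 = 8·4 + 0   → remainder 0, stop. gcd = 4 (last nonzero row E).
So gcd(468, 100) = 4, with Bézout identity 3·468 − 14·100 = 4. Containment (⊇): the Bézout identity exhibits 4 as an element of (468, 100), giving (4) ⊆ (468, 100). Containment (⊆): since 4 | 468 and 4 | 100 (468 = 4·117, 100 = 4·25), every Z-linear combination of 468 and 100 is divisible by 4, so (468, 100) ⊆ (4). Therefore (468, 100) = (4), d = 4.

Final answer: (468, 100) = (4); d = 4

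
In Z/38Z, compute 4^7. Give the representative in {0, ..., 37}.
Use repeated squaring. Binary(7) = 111. Walk through the bits of the exponent 7 left-to-right: at each bit after the leading one, square the running value, then multiply by 4 if the bit is 1 (always reducing mod 38):
  bit 1 = 1 (leading): start with 4.
  bit 2 = 1: square 4^2 = 16; bit is 1, so multiply 16·4 = 64 ≡ 26 (mod 38).
  bit 3 = 1: square 26^2 = 676 ≡ 30; bit is 1, so multiply 30·4 = 120 ≡ 6 (mod 38).
Final value: 4^7 ≡ 6 (mod 38).

Final answer: 6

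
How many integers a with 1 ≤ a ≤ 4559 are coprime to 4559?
The number of a ∈ {1, ..., 4559} with gcd(a, 4559) = 1 is by definition Euler's totient φ(4559). φ is multiplicative, with φ(p^e) = p^e − p^(e−1). Factorise 4559 = 47 · 97. Then
  φ(4559) = (47 − 1) · (97 − 1) = 46 · 96 = 4416.
So there are 4416 such integers.

Final answer: 4416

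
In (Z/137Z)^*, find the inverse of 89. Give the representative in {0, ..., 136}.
Apply the extended Euclidean algorithm to (137, 89), tracking rows (r, s, t) with s·137 + t·89 = r. Each division r_prev = q·r_cur + r_new produces the new row as (previous row) − q·(current row):
  row A: (137, 1, 0)   [1·137 + 0·89 = 137]
  row B: (89, 0, 1)   [0·137 + 1·89 = 89]
  137 = 1·89 + 48   → row C = row A − 1·row B = (48, 1, −1)   [check: 1·137 − 1·89 = 48]
  89 = 1·48 + 41   → row D = row B − 1·row C = (41, −1, 2)   [check: −1·137 + 2·89 = 41]
  48 = 1·41 + 7   → row E = row C − 1·row D = (7, 2, −3)   [check: 2·137 − 3·89 = 7]
  41 = 5·7 + 6   → row F = row D − 5·row E = (6, −11, 17)   [check: −11·137 + 17·89 = 6]
  7 = 1·6 + 1   → row G = row E − 1·row F = (1, 13, −20)   [check: 13·137 − 20·89 = 1]
  6 = 6·1 + 0   → remainder 0, stop. gcd = 1 (last nonzero row G).
The gcd is 1, so 89 is invertible mod 137. The last nonzero row gives 13·137 − 20·89 = 1, so t = −20. So 89^(−1) ≡ −20 ≡ 117 (mod 137). Verify: 89 · 117 = 10413 ≡ 1 (mod 137). ✓

Final answer: 89^(−1) ≡ 117 (mod 137)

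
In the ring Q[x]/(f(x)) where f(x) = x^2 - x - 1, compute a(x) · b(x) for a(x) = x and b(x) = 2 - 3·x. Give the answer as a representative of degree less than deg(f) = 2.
a · b ≡ -x - 3 (mod f(x))

First multiply in Q[x] without reducing: a · b = -3·x^2 + 2·x. Now divide by f(x) = x^2 - x - 1, eliminating the leading term at each step:
  leading term -3·x^2: subtract (-3)·f(x) = -3·x^2 + 3·x + 3, leaving -x - 3
The degree is now < 2, so this is the remainder. Hence a · b ≡ -x - 3 in Q[x]/(f).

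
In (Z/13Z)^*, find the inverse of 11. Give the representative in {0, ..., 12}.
11^(−1) ≡ 6 (mod 13)

Apply the extended Euclidean algorithm to (13, 11), tracking rows (r, s, t) with s·13 + t·11 = r. Each division r_prev = q·r_cur + r_new produces the new row as (previous row) − q·(current row):
  row A: (13, 1, 0)   [1·13 + 0·11 = 13]
  row B: (11, 0, 1)   [0·13 + 1·11 = 11]
  13 = 1·11 + 2   → row C = row A − 1·row B = (2, 1, −1)   [check: 1·13 − 1·11 = 2]
  11 = 5·2 + 1   → row D = row B − 5·row C = (1, −5, 6)   [check: −5·13 + 6·11 = 1]
  2 = 2·1 + 0   → remainder 0, stop. gcd = 1 (last nonzero row D).
The gcd is 1, so 11 is invertible mod 13. The last nonzero row gives −5·13 + 6·11 = 1, so t = 6. So 11^(−1) ≡ 6 (mod 13). Verify: 11 · 6 = 66 ≡ 1 (mod 13). ✓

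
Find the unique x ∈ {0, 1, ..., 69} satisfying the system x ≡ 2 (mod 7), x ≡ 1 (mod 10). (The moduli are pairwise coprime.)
x ≡ 51 (mod 70); the representative in [0, 70) is 51

The moduli 7, 10 are pairwise coprime, so by the CRT there is a unique solution mod 7·10 = 70.
Solve by successive substitution. Start with x ≡ 2 (mod 7).
  Combine with x ≡ 1 (mod 10): write x = 2 + 7·t and require 2 + 7·t ≡ 1 (mod 10), i.e. 7·t ≡ 1 − 2 ≡ 9 (mod 10). Since 7^(−1) ≡ 3 (mod 10), t ≡ 3·9 ≡ 7 (mod 10). So x ≡ 2 + 7·7 = 51 (mod 70).
Unique solution in [0, 70): x = 51.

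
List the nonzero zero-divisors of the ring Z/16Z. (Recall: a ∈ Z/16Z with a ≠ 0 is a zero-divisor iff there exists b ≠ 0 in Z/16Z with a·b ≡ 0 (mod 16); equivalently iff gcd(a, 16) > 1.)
An element a ∈ Z/16Z (with a ≠ 0) is a zero-divisor iff gcd(a, 16) > 1 (because a is a unit precisely when gcd(a, n) = 1, and in Z/nZ every nonzero, non-unit element is a zero-divisor). Scan a = 1, ..., 15 and keep those with gcd(a, 16) > 1:
  gcd(2, 16) = 2, gcd(4, 16) = 4, gcd(6, 16) = 2, gcd(8, 16) = 8, gcd(10, 16) = 2, gcd(12, 16) = 4, gcd(14, 16) = 2.
All other a ∈ {1, ..., 15} have gcd(a, 16) = 1 and are units. So the nonzero zero-divisors are exactly the 7 values of a appearing in this scan.

Final answer: nonzero zero-divisors of Z/16Z = {2, 4, 6, 8, 10, 12, 14}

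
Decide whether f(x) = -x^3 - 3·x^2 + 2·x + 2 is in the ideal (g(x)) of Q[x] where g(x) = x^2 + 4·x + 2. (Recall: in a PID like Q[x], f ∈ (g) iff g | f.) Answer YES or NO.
YES

In Q[x] the ideal (g) consists of all multiples of g, so f ∈ (g) iff g | f, i.e. iff the remainder of f on division by g is 0. Divide f by g (g is monic, so eliminate the leading term of the running remainder at each step):
  leading term -x^3: subtract (-x)·g(x) = -x^3 - 4·x^2 - 2·x, leaving x^2 + 4·x + 2
  leading term x^2: subtract (1)·g(x) = x^2 + 4·x + 2, leaving 0
The remainder is 0, so f(x) = g(x) · h(x) with h(x) = 1 - x. Hence g | f, i.e. f ∈ (g).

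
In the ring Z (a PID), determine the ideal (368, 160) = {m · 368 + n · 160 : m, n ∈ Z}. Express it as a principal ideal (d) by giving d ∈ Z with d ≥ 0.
In the PID Z, (a, b) is generated by gcd(a, b). Compute gcd(368, 160) with the extended Euclidean algorithm, tracking rows (r, s, t) with s·368 + t·160 = r:
  row A: (368, 1, 0)   [1·368 + 0·160 = 368]
  row B: (160, 0, 1)   [0·368 + 1·160 = 160]
  368 = 2·160 + 48   → row C = row A − 2·row B = (48, 1, −2)   [check: 1·368 − 2·160 = 48]
  160 = 3·48 + 16   → row D = row B − 3·row C = (16, −3, 7)   [check: −3·368 + 7·160 = 16]
  48 = 3·16 + 0   → remainder 0, stop. gcd = 16 (last nonzero row D).
So gcd(368, 160) = 16, with Bézout identity −3·368 + 7·160 = 16. Containment (⊇): the Bézout identity exhibits 16 as an element of (368, 160), giving (16) ⊆ (368, 160). Containment (⊆): since 16 | 368 and 16 | 160 (368 = 16·23, 160 = 16·10), every Z-linear combination of 368 and 160 is divisible by 16, so (368, 160) ⊆ (16). Therefore (368, 160) = (16), d = 16.

Final answer: (368, 160) = (16); d = 16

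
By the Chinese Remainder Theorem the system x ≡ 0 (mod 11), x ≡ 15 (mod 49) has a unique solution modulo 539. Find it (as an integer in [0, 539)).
The moduli 11, 49 are pairwise coprime, so by the CRT there is a unique solution mod 11·49 = 539.
Solve by successive substitution. Start with x ≡ 0 (mod 11).
  Combine with x ≡ 15 (mod 49): write x = 11·t and require 11·t ≡ 15 (mod 49). Since 11^(−1) ≡ 9 (mod 49), t ≡ 9·15 ≡ 37 (mod 49). So x ≡ 11·37 = 407 (mod 539).
Unique solution in [0, 539): x = 407.

Final answer: x ≡ 407 (mod 539); the representative in [0, 539) is 407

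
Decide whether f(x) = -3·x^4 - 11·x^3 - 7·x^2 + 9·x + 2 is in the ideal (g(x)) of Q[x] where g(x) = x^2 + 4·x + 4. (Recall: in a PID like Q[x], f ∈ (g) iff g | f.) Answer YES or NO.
In Q[x] the ideal (g) consists of all multiples of g, so f ∈ (g) iff g | f, i.e. iff the remainder of f on division by g is 0. Divide f by g (g is monic, so eliminate the leading term of the running remainder at each step):
  leading term -3·x^4: subtract (-3·x^2)·g(x) = -3·x^4 - 12·x^3 - 12·x^2, leaving x^3 + 5·x^2 + 9·x + 2
  leading term x^3: subtract (x)·g(x) = x^3 + 4·x^2 + 4·x, leaving x^2 + 5·x + 2
  leading term x^2: subtract (1)·g(x) = x^2 + 4·x + 4, leaving x - 2
The remainder r(x) = x - 2 ≠ 0 (and deg r < deg g), so g ∤ f, i.e. f ∉ (g).

Final answer: NO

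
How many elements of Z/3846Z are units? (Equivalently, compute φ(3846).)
Z/3846Z has φ(3846) = 1280 units

An element a ∈ Z/3846Z is a unit iff gcd(a, 3846) = 1, so the number of units is φ(3846). φ is multiplicative, with φ(p^e) = p^e − p^(e−1). Factorise 3846 = 2 · 3 · 641. Then
  φ(3846) = (2 − 1) · (3 − 1) · (641 − 1) = 1 · 2 · 640 = 1280.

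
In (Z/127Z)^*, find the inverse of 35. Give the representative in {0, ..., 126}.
35^(−1) ≡ 98 (mod 127)

Apply the extended Euclidean algorithm to (127, 35), tracking rows (r, s, t) with s·127 + t·35 = r. Each division r_prev = q·r_cur + r_new produces the new row as (previous row) − q·(current row):
  row A: (127, 1, 0)   [1·127 + 0·35 = 127]
  row B: (35, 0, 1)   [0·127 + 1·35 = 35]
  127 = 3·35 + 22   → row C = row A − 3·row B = (22, 1, −3)   [check: 1·127 − 3·35 = 22]
  35 = 1·22 + 13   → row D = row B − 1·row C = (13, −1, 4)   [check: −1·127 + 4·35 = 13]
  22 = 1·13 + 9   → row E = row C − 1·row D = (9, 2, −7)   [check: 2·127 − 7·35 = 9]
  13 = 1·9 + 4   → row F = row D − 1·row E = (4, −3, 11)   [check: −3·127 + 11·35 = 4]
  9 = 2·4 + 1   → row G = row E − 2·row F = (1, 8, −29)   [check: 8·127 − 29·35 = 1]
  4 = 4·1 + 0   → remainder 0, stop. gcd = 1 (last nonzero row G).
The gcd is 1, so 35 is invertible mod 127. The last nonzero row gives 8·127 − 29·35 = 1, so t = −29. So 35^(−1) ≡ −29 ≡ 98 (mod 127). Verify: 35 · 98 = 3430 ≡ 1 (mod 127). ✓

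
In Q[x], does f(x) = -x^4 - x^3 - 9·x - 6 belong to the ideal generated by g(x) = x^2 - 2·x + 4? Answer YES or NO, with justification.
In Q[x] the ideal (g) consists of all multiples of g, so f ∈ (g) iff g | f, i.e. iff the remainder of f on division by g is 0. Divide f by g (g is monic, so eliminate the leading term of the running remainder at each step):
  leading term -x^4: subtract (-x^2)·g(x) = -x^4 + 2·x^3 - 4·x^2, leaving -3·x^3 + 4·x^2 - 9·x - 6
  leading term -3·x^3: subtract (-3·x)·g(x) = -3·x^3 + 6·x^2 - 12·x, leaving -2·x^2 + 3·x - 6
  leading term -2·x^2: subtract (-2)·g(x) = -2·x^2 + 4·x - 8, leaving 2 - x
The remainder r(x) = 2 - x ≠ 0 (and deg r < deg g), so g ∤ f, i.e. f ∉ (g).

Final answer: NO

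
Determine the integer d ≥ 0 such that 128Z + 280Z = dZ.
(128, 280) = (8); d = 8

In the PID Z, (a, b) is generated by gcd(a, b). Compute gcd(280, 128) with the extended Euclidean algorithm, tracking rows (r, s, t) with s·280 + t·128 = r:
  row A: (280, 1, 0)   [1·280 + 0·128 = 280]
  row B: (128, 0, 1)   [0·280 + 1·128 = 128]
  280 = 2·128 + 24   → row C = row A − 2·row B = (24, 1, −2)   [check: 1·280 − 2·128 = 24]
  128 = 5·24 + 8   → row D = row B − 5·row C = (8, −5, 11)   [check: −5·280 + 11·128 = 8]
  24 = 3·8 + 0   → remainder 0, stop. gcd = 8 (last nonzero row D).
So gcd(128, 280) = 8, with Bézout identity −5·280 + 11·128 = 8. Containment (⊇): the Bézout identity exhibits 8 as an element of (128, 280), giving (8) ⊆ (128, 280). Containment (⊆): since 8 | 128 and 8 | 280 (128 = 8·16, 280 = 8·35), every Z-linear combination of 128 and 280 is divisible by 8, so (128, 280) ⊆ (8). Therefore (128, 280) = (8), d = 8.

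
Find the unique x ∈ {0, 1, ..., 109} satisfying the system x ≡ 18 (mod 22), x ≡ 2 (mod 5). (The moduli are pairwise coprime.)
x ≡ 62 (mod 110); the representative in [0, 110) is 62

The moduli 22, 5 are pairwise coprime, so by the CRT there is a unique solution mod 22·5 = 110.
Solve by successive substitution. Start with x ≡ 18 (mod 22).
  Combine with x ≡ 2 (mod 5): write x = 18 + 22·t and require 18 + 22·t ≡ 2 (mod 5), i.e. 22·t ≡ 2 − 18 ≡ 4 (mod 5). Since 22^(−1) ≡ 3 (mod 5) (22 ≡ 2 (mod 5)), t ≡ 3·4 ≡ 2 (mod 5). So x ≡ 18 + 22·2 = 62 (mod 110).
Unique solution in [0, 110): x = 62.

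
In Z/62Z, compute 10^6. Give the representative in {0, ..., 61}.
Use repeated squaring. Binary(6) = 110. Walk through the bits of the exponent 6 left-to-right: at each bit after the leading one, square the running value, then multiply by 10 if the bit is 1 (always reducing mod 62):
  bit 1 = 1 (leading): start with 10.
  bit 2 = 1: square 10^2 = 100 ≡ 38; bit is 1, so multiply 38·10 = 380 ≡ 8 (mod 62).
  bit 3 = 0: square 8^2 = 64 ≡ 2 (mod 62).
Final value: 10^6 ≡ 2 (mod 62).

Final answer: 2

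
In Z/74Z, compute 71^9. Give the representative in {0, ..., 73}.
1

Use repeated squaring. Binary(9) = 1001. Walk through the bits of the exponent 9 left-to-right: at each bit after the leading one, square the running value, then multiply by 71 if the bit is 1 (always reducing mod 74):
  bit 1 = 1 (leading): start with 71.
  bit 2 = 0: square 71^2 = 5041 ≡ 9 (mod 74).
  bit 3 = 0: square 9^2 = 81 ≡ 7 (mod 74).
  bit 4 = 1: square 7^2 = 49; bit is 1, so multiply 49·71 = 3479 ≡ 1 (mod 74).
Final value: 71^9 ≡ 1 (mod 74).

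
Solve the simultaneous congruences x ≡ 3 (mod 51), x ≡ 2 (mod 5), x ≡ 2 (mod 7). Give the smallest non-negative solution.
The moduli 51, 5, 7 are pairwise coprime, so by the CRT there is a unique solution mod 51·5·7 = 1785.
Solve by successive substitution. Start with x ≡ 3 (mod 51).
  Combine with x ≡ 2 (mod 5): write x = 3 + 51·t and require 3 + 51·t ≡ 2 (mod 5), i.e. 51·t ≡ 2 − 3 ≡ 4 (mod 5). Since 51^(−1) ≡ 1 (mod 5) (51 ≡ 1 (mod 5)), t ≡ 1·4 ≡ 4 (mod 5). So x ≡ 3 + 51·4 = 207 (mod 255).
  Combine with x ≡ 2 (mod 7): write x = 207 + 255·t and require 207 + 255·t ≡ 2 (mod 7), i.e. 255·t ≡ 2 − 207 ≡ 5 (mod 7). Since 255^(−1) ≡ 5 (mod 7) (255 ≡ 3 (mod 7)), t ≡ 5·5 ≡ 4 (mod 7). So x ≡ 207 + 255·4 = 1227 (mod 1785).
Unique solution in [0, 1785): x = 1227.

Final answer: x ≡ 1227 (mod 1785); the representative in [0, 1785) is 1227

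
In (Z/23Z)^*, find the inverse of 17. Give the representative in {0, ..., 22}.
Apply the extended Euclidean algorithm to (23, 17), tracking rows (r, s, t) with s·23 + t·17 = r. Each division r_prev = q·r_cur + r_new produces the new row as (previous row) − q·(current row):
  row A: (23, 1, 0)   [1·23 + 0·17 = 23]
  row B: (17, 0, 1)   [0·23 + 1·17 = 17]
  23 = 1·17 + 6   → row C = row A − 1·row B = (6, 1, −1)   [check: 1·23 − 1·17 = 6]
  17 = 2·6 + 5   → row D = row B − 2·row C = (5, −2, 3)   [check: −2·23 + 3·17 = 5]
  6 = 1·5 + 1   → row E = row C − 1·row D = (1, 3, −4)   [check: 3·23 − 4·17 = 1]
  5 = 5·1 + 0   → remainder 0, stop. gcd = 1 (last nonzero row E).
The gcd is 1, so 17 is invertible mod 23. The last nonzero row gives 3·23 − 4·17 = 1, so t = −4. So 17^(−1) ≡ −4 ≡ 19 (mod 23). Verify: 17 · 19 = 323 ≡ 1 (mod 23). ✓

Final answer: 17^(−1) ≡ 19 (mod 23)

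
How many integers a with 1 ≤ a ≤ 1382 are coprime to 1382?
690

The number of a ∈ {1, ..., 1382} with gcd(a, 1382) = 1 is by definition Euler's totient φ(1382). φ is multiplicative, with φ(p^e) = p^e − p^(e−1). Factorise 1382 = 2 · 691. Then
  φ(1382) = (2 − 1) · (691 − 1) = 1 · 690 = 690.
So there are 690 such integers.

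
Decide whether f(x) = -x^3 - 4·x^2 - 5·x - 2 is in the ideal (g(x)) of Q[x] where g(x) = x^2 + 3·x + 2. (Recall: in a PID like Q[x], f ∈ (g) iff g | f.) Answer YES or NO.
In Q[x] the ideal (g) consists of all multiples of g, so f ∈ (g) iff g | f, i.e. iff the remainder of f on division by g is 0. Divide f by g (g is monic, so eliminate the leading term of the running remainder at each step):
  leading term -x^3: subtract (-x)·g(x) = -x^3 - 3·x^2 - 2·x, leaving -x^2 - 3·x - 2
  leading term -x^2: subtract (-1)·g(x) = -x^2 - 3·x - 2, leaving 0
The remainder is 0, so f(x) = g(x) · h(x) with h(x) = -x - 1. Hence g | f, i.e. f ∈ (g).

Final answer: YES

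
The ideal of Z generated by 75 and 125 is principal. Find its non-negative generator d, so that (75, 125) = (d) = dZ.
In the PID Z, (a, b) is generated by gcd(a, b). Compute gcd(125, 75) with the extended Euclidean algorithm, tracking rows (r, s, t) with s·125 + t·75 = r:
  row A: (125, 1, 0)   [1·125 + 0·75 = 125]
  row B: (75, 0, 1)   [0·125 + 1·75 = 75]
  125 = 1·75 + 50   → row C = row A − 1·row B = (50, 1, −1)   [check: 1·125 − 1·75 = 50]
  75 = 1·50 + 25   → row D = row B − 1·row C = (25, −1, 2)   [check: −1·125 + 2·75 = 25]
  50 = 2·25 + 0   → remainder 0, stop. gcd = 25 (last nonzero row D).
So gcd(75, 125) = 25, with Bézout identity −1·125 + 2·75 = 25. Containment (⊇): the Bézout identity exhibits 25 as an element of (75, 125), giving (25) ⊆ (75, 125). Containment (⊆): since 25 | 75 and 25 | 125 (75 = 25·3, 125 = 25·5), every Z-linear combination of 75 and 125 is divisible by 25, so (75, 125) ⊆ (25). Therefore (75, 125) = (25), d = 25.

Final answer: (75, 125) = (25); d = 25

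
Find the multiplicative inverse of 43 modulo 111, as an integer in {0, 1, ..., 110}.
Apply the extended Euclidean algorithm to (111, 43), tracking rows (r, s, t) with s·111 + t·43 = r. Each division r_prev = q·r_cur + r_new produces the new row as (previous row) − q·(current row):
  row A: (111, 1, 0)   [1·111 + 0·43 = 111]
  row B: (43, 0, 1)   [0·111 + 1·43 = 43]
  111 = 2·43 + 25   → row C = row A − 2·row B = (25, 1, −2)   [check: 1·111 − 2·43 = 25]
  43 = 1·25 + 18   → row D = row B − 1·row C = (18, −1, 3)   [check: −1·111 + 3·43 = 18]
  25 = 1·18 + 7   → row E = row C − 1·row D = (7, 2, −5)   [check: 2·111 − 5·43 = 7]
  18 = 2·7 + 4   → row F = row D − 2·row E = (4, −5, 13)   [check: −5·111 + 13·43 = 4]
  7 = 1·4 + 3   → row G = row E − 1·row F = (3, 7, −18)   [check: 7·111 − 18·43 = 3]
  4 = 1·3 + 1   → row H = row F − 1·row G = (1, −12, 31)   [check: −12·111 + 31·43 = 1]
  3 = 3·1 + 0   → remainder 0, stop. gcd = 1 (last nonzero row H).
The gcd is 1, so 43 is invertible mod 111. The last nonzero row gives −12·111 + 31·43 = 1, so t = 31. So 43^(−1) ≡ 31 (mod 111). Verify: 43 · 31 = 1333 ≡ 1 (mod 111). ✓

Final answer: 43^(−1) ≡ 31 (mod 111)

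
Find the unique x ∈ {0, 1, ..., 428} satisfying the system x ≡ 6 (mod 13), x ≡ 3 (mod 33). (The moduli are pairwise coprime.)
x ≡ 201 (mod 429); the representative in [0, 429) is 201

The moduli 13, 33 are pairwise coprime, so by the CRT there is a unique solution mod 13·33 = 429.
Solve by successive substitution. Start with x ≡ 6 (mod 13).
  Combine with x ≡ 3 (mod 33): write x = 6 + 13·t and require 6 + 13·t ≡ 3 (mod 33), i.e. 13·t ≡ 3 − 6 ≡ 30 (mod 33). Since 13^(−1) ≡ 28 (mod 33), t ≡ 28·30 ≡ 15 (mod 33). So x ≡ 6 + 13·15 = 201 (mod 429).
Unique solution in [0, 429): x = 201.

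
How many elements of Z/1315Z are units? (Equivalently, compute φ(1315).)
Z/1315Z has φ(1315) = 1048 units

An element a ∈ Z/1315Z is a unit iff gcd(a, 1315) = 1, so the number of units is φ(1315). φ is multiplicative, with φ(p^e) = p^e − p^(e−1). Factorise 1315 = 5 · 263. Then
  φ(1315) = (5 − 1) · (263 − 1) = 4 · 262 = 1048.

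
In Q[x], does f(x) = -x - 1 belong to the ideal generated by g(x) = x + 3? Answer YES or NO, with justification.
NO

In Q[x] the ideal (g) consists of all multiples of g, so f ∈ (g) iff g | f, i.e. iff the remainder of f on division by g is 0. Divide f by g (g is monic, so eliminate the leading term of the running remainder at each step):
  leading term -x: subtract (-1)·g(x) = -x - 3, leaving 2
The remainder r(x) = 2 ≠ 0 (and deg r < deg g), so g ∤ f, i.e. f ∉ (g).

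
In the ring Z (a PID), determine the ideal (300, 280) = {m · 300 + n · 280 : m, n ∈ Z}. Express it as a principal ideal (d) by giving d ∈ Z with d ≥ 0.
(300, 280) = (20); d = 20

In the PID Z, (a, b) is generated by gcd(a, b). Compute gcd(300, 280) with the extended Euclidean algorithm, tracking rows (r, s, t) with s·300 + t·280 = r:
  row A: (300, 1, 0)   [1·300 + 0·280 = 300]
  row B: (280, 0, 1)   [0·300 + 1·280 = 280]
  300 = 1·280 + 20   → row C = row A − 1·row B = (20, 1, −1)   [check: 1·300 − 1·280 = 20]
  280 = 14·20 + 0   → remainder 0, stop. gcd = 20 (last nonzero row C).
So gcd(300, 280) = 20, with Bézout identity 1·300 − 1·280 = 20. Containment (⊇): the Bézout identity exhibits 20 as an element of (300, 280), giving (20) ⊆ (300, 280). Containment (⊆): since 20 | 300 and 20 | 280 (300 = 20·15, 280 = 20·14), every Z-linear combination of 300 and 280 is divisible by 20, so (300, 280) ⊆ (20). Therefore (300, 280) = (20), d = 20.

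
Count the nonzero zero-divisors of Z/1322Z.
In Z/1322Z each nonzero element is either a unit (gcd with 1322 is 1) or a zero-divisor (gcd > 1). The number of units is φ(1322): factorise 1322 = 2 · 661, so φ(1322) = (2 − 1) · (661 − 1) = 1 · 660 = 660. The nonzero elements number 1322 − 1 = 1321. Hence the nonzero zero-divisors number 1321 − 660 = 661.

Final answer: Z/1322Z has 661 nonzero zero-divisors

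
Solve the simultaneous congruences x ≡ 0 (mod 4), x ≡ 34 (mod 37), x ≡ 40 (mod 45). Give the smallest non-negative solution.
x ≡ 2920 (mod 6660); the representative in [0, 6660) is 2920

The moduli 4, 37, 45 are pairwise coprime, so by the CRT there is a unique solution mod 4·37·45 = 6660.
Solve by successive substitution. Start with x ≡ 0 (mod 4).
  Combine with x ≡ 34 (mod 37): write x = 4·t and require 4·t ≡ 34 (mod 37). Since 4^(−1) ≡ 28 (mod 37), t ≡ 28·34 ≡ 27 (mod 37). So x ≡ 4·27 = 108 (mod 148).
  Combine with x ≡ 40 (mod 45): write x = 108 + 148·t and require 108 + 148·t ≡ 40 (mod 45), i.e. 148·t ≡ 40 − 108 ≡ 22 (mod 45). Since 148^(−1) ≡ 7 (mod 45) (148 ≡ 13 (mod 45)), t ≡ 7·22 ≡ 19 (mod 45). So x ≡ 108 + 148·19 = 2920 (mod 6660).
Unique solution in [0, 6660): x = 2920.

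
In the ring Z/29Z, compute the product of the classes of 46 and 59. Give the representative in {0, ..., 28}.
Reduce the factors first: 46 ≡ 17, 59 ≡ 1 (mod 29), so 46 · 59 ≡ 17 · 1 (mod 29). 17 · 1 = 17. Dividing by 29: 17 = 0·29 + 17. So (46 · 59) mod 29 = 17.

Final answer: 17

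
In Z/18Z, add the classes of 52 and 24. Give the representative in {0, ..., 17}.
Reduce the summands first: 52 ≡ 16, 24 ≡ 6 (mod 18), so 52 + 24 ≡ 16 + 6 (mod 18). 16 + 6 = 22; 22 = 1·18 + 4, so (52 + 24) mod 18 = 4.

Final answer: 4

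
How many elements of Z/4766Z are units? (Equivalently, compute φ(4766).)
Z/4766Z has φ(4766) = 2382 units

An element a ∈ Z/4766Z is a unit iff gcd(a, 4766) = 1, so the number of units is φ(4766). φ is multiplicative, with φ(p^e) = p^e − p^(e−1). Factorise 4766 = 2 · 2383. Then
  φ(4766) = (2 − 1) · (2383 − 1) = 1 · 2382 = 2382.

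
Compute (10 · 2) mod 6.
2

Reduce the factors first: 10 ≡ 4 (mod 6), so 10 · 2 ≡ 4 · 2 (mod 6). 4 · 2 = 8. Dividing by 6: 8 = 1·6 + 2. So (10 · 2) mod 6 = 2.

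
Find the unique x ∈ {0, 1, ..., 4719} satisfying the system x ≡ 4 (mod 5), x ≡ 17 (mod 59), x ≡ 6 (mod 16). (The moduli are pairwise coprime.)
The moduli 5, 59, 16 are pairwise coprime, so by the CRT there is a unique solution mod 5·59·16 = 4720.
Solve by successive substitution. Start with x ≡ 4 (mod 5).
  Combine with x ≡ 17 (mod 59): write x = 4 + 5·t and require 4 + 5·t ≡ 17 (mod 59), i.e. 5·t ≡ 17 − 4 ≡ 13 (mod 59). Since 5^(−1) ≡ 12 (mod 59), t ≡ 12·13 ≡ 38 (mod 59). So x ≡ 4 + 5·38 = 194 (mod 295).
  Combine with x ≡ 6 (mod 16): write x = 194 + 295·t and require 194 + 295·t ≡ 6 (mod 16), i.e. 295·t ≡ 6 − 194 ≡ 4 (mod 16). Since 295^(−1) ≡ 7 (mod 16) (295 ≡ 7 (mod 16)), t ≡ 7·4 ≡ 12 (mod 16). So x ≡ 194 + 295·12 = 3734 (mod 4720).
Unique solution in [0, 4720): x = 3734.

Final answer: x ≡ 3734 (mod 4720); the representative in [0, 4720) is 3734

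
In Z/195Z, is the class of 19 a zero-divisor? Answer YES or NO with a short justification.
gcd(19, 195) = 1, so 19 is a unit in Z/195Z (it has a multiplicative inverse). A unit cannot be a zero-divisor: if 19·b ≡ 0 then multiplying both sides by 19^(−1) gives b ≡ 0. So 19 is not a zero-divisor.

Final answer: NO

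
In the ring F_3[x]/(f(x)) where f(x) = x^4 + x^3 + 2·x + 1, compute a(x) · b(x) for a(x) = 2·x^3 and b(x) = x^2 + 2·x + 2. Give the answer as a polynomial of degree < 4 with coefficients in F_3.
Multiply as integer polynomials: a · b = 2·x^5 + 4·x^4 + 4·x^3. Reducing coefficients mod 3: a · b ≡ 2·x^5 + x^4 + x^3. Now divide by f(x) = x^4 + x^3 + 2·x + 1 in F_3[x], eliminating the leading term at each step:
  leading term 2·x^5: subtract (2·x)·f(x) = 2·x^5 + 2·x^4 + x^2 + 2·x, leaving 2·x^4 + x^3 + 2·x^2 + x (coefficients mod 3)
  leading term 2·x^4: subtract (2)·f(x) = 2·x^4 + 2·x^3 + x + 2, leaving 2·x^3 + 2·x^2 + 1 (coefficients mod 3)
The degree is now < 4, so this is the remainder. Hence a · b ≡ 2·x^3 + 2·x^2 + 1 in F_3[x]/(f).

Final answer: a · b ≡ 2·x^3 + 2·x^2 + 1 (mod f(x))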